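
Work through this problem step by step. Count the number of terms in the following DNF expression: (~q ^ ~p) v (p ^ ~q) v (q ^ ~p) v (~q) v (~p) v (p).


A DNF formula is a disjunction of terms (conjunctions).
Terms are separated by v.
Counting the disjuncts: 6 terms.

6


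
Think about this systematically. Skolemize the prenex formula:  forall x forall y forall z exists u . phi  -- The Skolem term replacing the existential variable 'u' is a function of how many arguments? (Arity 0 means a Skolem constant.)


Quantifier prefix: forall x forall y forall z exists u
'u' is existentially quantified at position 4.
Universal variables preceding it: x, y, z
Skolem function arity = 3

3


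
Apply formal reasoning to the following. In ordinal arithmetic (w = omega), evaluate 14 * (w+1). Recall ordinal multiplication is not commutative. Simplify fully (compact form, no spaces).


Compute 14 * (w+1).
Ordinal * is associative and left-distributive over +, but NOT commutative; for finite n>1, n*w = w but w*n stays w*n.
By left-distributivity: 14 * (w+1) = 14*w + 14*1 = w + 14 = w+14.
Result = w+14

w+14


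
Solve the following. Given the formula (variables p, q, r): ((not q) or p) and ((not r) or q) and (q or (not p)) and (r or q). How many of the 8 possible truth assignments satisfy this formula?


Evaluate all 8 assignments for p, q, r:
p=0, q=0, r=0: 0
p=0, q=0, r=1: 0
p=0, q=1, r=0: 0
p=0, q=1, r=1: 0
p=1, q=0, r=0: 0
p=1, q=0, r=1: 0
p=1, q=1, r=0: 1
p=1, q=1, r=1: 1
Satisfying count = 2

2


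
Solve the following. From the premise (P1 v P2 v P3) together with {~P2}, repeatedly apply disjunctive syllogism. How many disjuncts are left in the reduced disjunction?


Original disjuncts (3): P1, P2, P3
Negated (eliminate): ~P2
Remaining disjuncts: P1, P3
Count = 3 - 1 = 2

2


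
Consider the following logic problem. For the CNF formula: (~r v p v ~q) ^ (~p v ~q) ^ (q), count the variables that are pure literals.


Check each variable for pure literal status:
p: mixed (not pure)
q: mixed (not pure)
r: pure negative
Pure literal count = 1

1


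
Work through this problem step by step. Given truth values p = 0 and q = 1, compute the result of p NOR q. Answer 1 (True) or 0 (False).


p = 0, q = 1
Operation: p NOR q
Evaluate: 0 NOR 1 = 0

0


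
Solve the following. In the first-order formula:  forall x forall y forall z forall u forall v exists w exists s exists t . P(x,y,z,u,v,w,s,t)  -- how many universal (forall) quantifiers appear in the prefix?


Quantifier prefix: forall x forall y forall z forall u forall v exists w exists s exists t
Mark each quantifier type:
  U U U U U E E E
Universal count = 5, Existential count = 3
Asked for universal (forall) quantifiers: 5

5


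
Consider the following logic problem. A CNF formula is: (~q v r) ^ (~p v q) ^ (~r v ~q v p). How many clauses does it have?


A CNF formula is a conjunction of clauses.
Clauses are separated by ^.
Counting the conjuncts: 3 clauses.

3


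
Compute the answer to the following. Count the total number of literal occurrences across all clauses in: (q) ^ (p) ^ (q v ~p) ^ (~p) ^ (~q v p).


Counting literals in each clause:
Clause 1: 1 literal(s)
Clause 2: 1 literal(s)
Clause 3: 2 literal(s)
Clause 4: 1 literal(s)
Clause 5: 2 literal(s)
Total = 7

7


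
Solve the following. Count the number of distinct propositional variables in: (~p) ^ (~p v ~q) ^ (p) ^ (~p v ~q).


Identify each variable that appears in the formula.
Variables found: p, q
Count = 2

2


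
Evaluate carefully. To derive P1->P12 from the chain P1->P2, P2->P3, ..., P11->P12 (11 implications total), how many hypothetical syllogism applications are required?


With 11 implications in a chain connecting 12 propositions:
P1->P2, P2->P3, ..., P11->P12
Steps needed = (number of implications) - 1 = 11 - 1 = 10

10


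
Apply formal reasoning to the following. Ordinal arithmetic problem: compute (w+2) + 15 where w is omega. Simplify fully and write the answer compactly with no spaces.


Compute (w+2) + 15.
Ordinal + is associative but NOT commutative; for finite n>0, n + w = w but w + n stays w+n.
By associativity: (w+2) + 15 = w + (2+15) = w+17.
Result = w+17

w+17


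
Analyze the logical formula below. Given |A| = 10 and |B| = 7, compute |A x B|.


The Cartesian product A x B contains all ordered pairs (a, b).
|A x B| = |A| * |B| = 10 * 7 = 70

70


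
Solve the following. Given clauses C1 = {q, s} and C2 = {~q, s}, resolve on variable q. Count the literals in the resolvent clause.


Remove q from C1 and ~q from C2.
C1 remainder: {s}
C2 remainder: {s}
Union (resolvent): {s}
Resolvent has 1 literal(s).

1


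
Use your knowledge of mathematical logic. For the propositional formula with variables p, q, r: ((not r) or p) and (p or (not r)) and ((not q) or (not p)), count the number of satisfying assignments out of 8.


Evaluate all 8 assignments for p, q, r:
p=0, q=0, r=0: 1
p=0, q=0, r=1: 0
p=0, q=1, r=0: 1
p=0, q=1, r=1: 0
p=1, q=0, r=0: 1
p=1, q=0, r=1: 1
p=1, q=1, r=0: 0
p=1, q=1, r=1: 0
Satisfying count = 4

4


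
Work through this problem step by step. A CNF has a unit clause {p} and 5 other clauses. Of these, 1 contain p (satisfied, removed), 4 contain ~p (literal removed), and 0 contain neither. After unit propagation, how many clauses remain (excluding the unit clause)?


Satisfied (removed): 1
Shortened (remain): 4
Unchanged (remain): 0
Remaining = 4 + 0 = 4

4


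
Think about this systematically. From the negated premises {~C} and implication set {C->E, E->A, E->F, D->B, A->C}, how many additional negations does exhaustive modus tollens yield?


Initial negated facts: {~C}
Apply modus tollens to closure:
  ~C and A->C  =>  ~A
  ~A and E->A  =>  ~E
Final negated: {~A, ~C, ~E}
New negations: {~A, ~E}
Count = 2

2


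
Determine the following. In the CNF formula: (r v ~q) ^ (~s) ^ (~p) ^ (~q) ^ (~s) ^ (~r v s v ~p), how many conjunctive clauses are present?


A CNF formula is a conjunction of clauses.
Clauses are separated by ^.
Counting the conjuncts: 6 clauses.

6


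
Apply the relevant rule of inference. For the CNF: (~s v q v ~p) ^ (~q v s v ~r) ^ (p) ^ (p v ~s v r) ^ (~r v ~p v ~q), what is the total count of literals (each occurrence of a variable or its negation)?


Counting literals in each clause:
Clause 1: 3 literal(s)
Clause 2: 3 literal(s)
Clause 3: 1 literal(s)
Clause 4: 3 literal(s)
Clause 5: 3 literal(s)
Total = 13

13


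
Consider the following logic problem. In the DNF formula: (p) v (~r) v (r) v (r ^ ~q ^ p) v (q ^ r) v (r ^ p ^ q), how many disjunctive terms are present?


A DNF formula is a disjunction of terms (conjunctions).
Terms are separated by v.
Counting the disjuncts: 6 terms.

6


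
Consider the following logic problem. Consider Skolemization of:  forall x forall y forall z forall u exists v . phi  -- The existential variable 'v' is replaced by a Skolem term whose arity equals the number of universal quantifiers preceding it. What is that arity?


Quantifier prefix: forall x forall y forall z forall u exists v
'v' is existentially quantified at position 5.
Universal variables preceding it: x, y, z, u
Skolem function arity = 4

4


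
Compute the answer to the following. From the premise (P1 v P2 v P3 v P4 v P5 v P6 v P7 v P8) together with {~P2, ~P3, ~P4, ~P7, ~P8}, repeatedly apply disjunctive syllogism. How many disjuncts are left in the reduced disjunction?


Original disjuncts (8): P1, P2, P3, P4, P5, P6, P7, P8
Negated (eliminate): ~P2, ~P3, ~P4, ~P7, ~P8
Remaining disjuncts: P1, P5, P6
Count = 8 - 5 = 3

3


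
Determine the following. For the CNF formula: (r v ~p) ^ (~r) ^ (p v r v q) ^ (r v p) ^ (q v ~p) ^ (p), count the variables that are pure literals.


Check each variable for pure literal status:
p: mixed (not pure)
q: pure positive
r: mixed (not pure)
Pure literal count = 1

1


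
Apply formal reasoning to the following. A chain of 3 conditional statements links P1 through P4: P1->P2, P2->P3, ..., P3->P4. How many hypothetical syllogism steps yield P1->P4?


With 3 implications in a chain connecting 4 propositions:
P1->P2, P2->P3, ..., P3->P4
Steps needed = (number of implications) - 1 = 3 - 1 = 2

2


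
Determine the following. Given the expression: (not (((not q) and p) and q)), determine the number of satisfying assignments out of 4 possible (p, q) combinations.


Check all 4 assignments:
p=0, q=0: 1
p=0, q=1: 1
p=1, q=0: 1
p=1, q=1: 1
Count of True = 4

4


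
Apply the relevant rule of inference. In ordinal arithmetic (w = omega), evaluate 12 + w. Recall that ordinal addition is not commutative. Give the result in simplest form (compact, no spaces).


Compute 12 + w.
Ordinal + is associative but NOT commutative; for finite n>0, n + w = w but w + n stays w+n.
Any finite left addend is absorbed by w on the right: 12 + w = w.
Result = w

w


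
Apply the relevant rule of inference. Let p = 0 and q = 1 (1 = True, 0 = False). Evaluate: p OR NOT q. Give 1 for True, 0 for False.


p = 0, q = 1
Operation: p OR NOT q
Evaluate: 0 OR NOT 1 = 0

0


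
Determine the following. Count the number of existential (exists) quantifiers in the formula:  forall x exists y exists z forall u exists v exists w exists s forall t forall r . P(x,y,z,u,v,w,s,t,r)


Quantifier prefix: forall x exists y exists z forall u exists v exists w exists s forall t forall r
Mark each quantifier type:
  U E E U E E E U U
Universal count = 4, Existential count = 5
Asked for existential (exists) quantifiers: 5

5


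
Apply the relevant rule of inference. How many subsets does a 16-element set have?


The power set of a set with n elements has 2^n elements.
|P(S)| = 2^16 = 65536

65536


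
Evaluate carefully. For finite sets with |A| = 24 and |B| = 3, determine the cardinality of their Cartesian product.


The Cartesian product A x B contains all ordered pairs (a, b).
|A x B| = |A| * |B| = 24 * 3 = 72

72


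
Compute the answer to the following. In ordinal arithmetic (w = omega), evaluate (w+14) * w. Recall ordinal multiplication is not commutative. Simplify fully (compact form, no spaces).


Compute (w+14) * w.
Ordinal * is associative and left-distributive over +, but NOT commutative; for finite n>1, n*w = w but w*n stays w*n.
(w+14) * w = sup{(w+14)*k : k<w} = sup{w*k+14} = w^2 (the +14 tail is absorbed in the limit).
Result = w^2

w^2


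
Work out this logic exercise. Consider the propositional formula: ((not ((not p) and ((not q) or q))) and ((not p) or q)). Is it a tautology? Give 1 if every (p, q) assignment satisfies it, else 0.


Check all 4 assignments:
p=0, q=0: 0
p=0, q=1: 0
p=1, q=0: 0
p=1, q=1: 1
Satisfying count = 1/4.
Tautology iff count = 4: no.

0


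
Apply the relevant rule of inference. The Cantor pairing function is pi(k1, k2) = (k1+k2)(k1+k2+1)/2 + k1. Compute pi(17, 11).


k1 + k2 = 28
(k1+k2)(k1+k2+1)/2 = 28 * 29 / 2 = 406
pi = 406 + 17 = 423

423


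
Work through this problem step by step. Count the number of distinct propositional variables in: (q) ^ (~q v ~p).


Identify each variable that appears in the formula.
Variables found: p, q
Count = 2

2


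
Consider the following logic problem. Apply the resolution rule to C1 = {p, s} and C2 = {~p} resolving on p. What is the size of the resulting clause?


Remove p from C1 and ~p from C2.
C1 remainder: {s}
C2 remainder: {}
Union (resolvent): {s}
Resolvent has 1 literal(s).

1


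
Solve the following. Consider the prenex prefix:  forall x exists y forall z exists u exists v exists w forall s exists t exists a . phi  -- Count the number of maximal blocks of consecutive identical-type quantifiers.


Quantifier-type sequence: A E A E E E A E E  (A=forall, E=exists)
Group into maximal same-type runs:
  Ax1 | Ex1 | Ax1 | Ex3 | Ax1 | Ex2
Number of blocks = 6

6


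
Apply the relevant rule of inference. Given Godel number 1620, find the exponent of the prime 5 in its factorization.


Factorize 1620 by dividing by 5 repeatedly.
Division steps: 5 divides 1620 exactly 1 time(s).
Exponent of 5 = 1

1


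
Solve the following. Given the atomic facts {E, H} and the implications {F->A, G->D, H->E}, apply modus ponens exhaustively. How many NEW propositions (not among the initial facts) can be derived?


Initial facts: {E, H}
Apply modus ponens to closure:
  (no implication fires)
Final known: {E, H}
New propositions: {(none)}
Count = 0

0


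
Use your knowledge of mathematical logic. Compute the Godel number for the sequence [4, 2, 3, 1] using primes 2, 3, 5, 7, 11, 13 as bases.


Encode each element as an exponent of the corresponding prime:
  2^4 = 16
  3^2 = 9
  5^3 = 125
  7^1 = 7
Product = 16 * 9 * 125 * 7 = 126000

126000


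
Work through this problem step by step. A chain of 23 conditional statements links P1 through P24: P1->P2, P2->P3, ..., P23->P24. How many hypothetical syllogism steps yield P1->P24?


With 23 implications in a chain connecting 24 propositions:
P1->P2, P2->P3, ..., P23->P24
Steps needed = (number of implications) - 1 = 23 - 1 = 22

22


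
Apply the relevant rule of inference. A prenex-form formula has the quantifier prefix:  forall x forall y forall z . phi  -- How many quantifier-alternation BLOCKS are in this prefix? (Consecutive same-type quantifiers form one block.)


Quantifier-type sequence: A A A  (A=forall, E=exists)
Group into maximal same-type runs:
  Ax3
Number of blocks = 1

1


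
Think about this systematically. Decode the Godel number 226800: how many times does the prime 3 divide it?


Factorize 226800 by dividing by 3 repeatedly.
Division steps: 3 divides 226800 exactly 4 time(s).
Exponent of 3 = 4

4


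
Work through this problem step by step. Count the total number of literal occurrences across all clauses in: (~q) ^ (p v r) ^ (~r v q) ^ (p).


Counting literals in each clause:
Clause 1: 1 literal(s)
Clause 2: 2 literal(s)
Clause 3: 2 literal(s)
Clause 4: 1 literal(s)
Total = 6

6


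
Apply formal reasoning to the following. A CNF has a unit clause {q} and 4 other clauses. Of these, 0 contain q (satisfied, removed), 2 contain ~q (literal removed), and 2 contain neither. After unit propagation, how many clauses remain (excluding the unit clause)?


Satisfied (removed): 0
Shortened (remain): 2
Unchanged (remain): 2
Remaining = 2 + 2 = 4

4


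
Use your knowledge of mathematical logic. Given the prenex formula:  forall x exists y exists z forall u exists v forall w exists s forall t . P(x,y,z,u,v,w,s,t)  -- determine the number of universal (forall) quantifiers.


Quantifier prefix: forall x exists y exists z forall u exists v forall w exists s forall t
Mark each quantifier type:
  U E E U E U E U
Universal count = 4, Existential count = 4
Asked for universal (forall) quantifiers: 4

4


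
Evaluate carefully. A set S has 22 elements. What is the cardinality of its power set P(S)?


The power set of a set with n elements has 2^n elements.
|P(S)| = 2^22 = 4194304

4194304


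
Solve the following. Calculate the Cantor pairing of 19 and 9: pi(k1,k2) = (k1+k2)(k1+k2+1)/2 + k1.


k1 + k2 = 28
(k1+k2)(k1+k2+1)/2 = 28 * 29 / 2 = 406
pi = 406 + 19 = 425

425


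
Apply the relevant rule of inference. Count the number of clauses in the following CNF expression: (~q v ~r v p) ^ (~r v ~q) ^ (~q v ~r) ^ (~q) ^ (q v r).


A CNF formula is a conjunction of clauses.
Clauses are separated by ^.
Counting the conjuncts: 5 clauses.

5


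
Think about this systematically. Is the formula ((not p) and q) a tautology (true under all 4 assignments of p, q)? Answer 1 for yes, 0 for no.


Check all 4 assignments:
p=0, q=0: 0
p=0, q=1: 1
p=1, q=0: 0
p=1, q=1: 0
Satisfying count = 1/4.
Tautology iff count = 4: no.

0


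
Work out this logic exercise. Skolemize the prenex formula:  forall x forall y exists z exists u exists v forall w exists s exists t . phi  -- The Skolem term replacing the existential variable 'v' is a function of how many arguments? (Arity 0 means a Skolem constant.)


Quantifier prefix: forall x forall y exists z exists u exists v forall w exists s exists t
'v' is existentially quantified at position 5.
Universal variables preceding it: x, y
Skolem function arity = 2

2


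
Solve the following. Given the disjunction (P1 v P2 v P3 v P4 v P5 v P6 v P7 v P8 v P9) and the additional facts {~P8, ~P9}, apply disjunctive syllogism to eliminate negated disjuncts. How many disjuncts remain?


Original disjuncts (9): P1, P2, P3, P4, P5, P6, P7, P8, P9
Negated (eliminate): ~P8, ~P9
Remaining disjuncts: P1, P2, P3, P4, P5, P6, P7
Count = 9 - 2 = 7

7


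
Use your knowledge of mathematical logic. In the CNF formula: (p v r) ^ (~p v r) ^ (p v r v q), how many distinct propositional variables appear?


Identify each variable that appears in the formula.
Variables found: p, q, r
Count = 3

3


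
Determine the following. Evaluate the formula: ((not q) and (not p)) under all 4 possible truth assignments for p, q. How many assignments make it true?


Check all 4 assignments:
p=0, q=0: 1
p=0, q=1: 0
p=1, q=0: 0
p=1, q=1: 0
Count of True = 1

1


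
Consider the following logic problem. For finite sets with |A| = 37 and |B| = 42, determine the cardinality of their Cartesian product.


The Cartesian product A x B contains all ordered pairs (a, b).
|A x B| = |A| * |B| = 37 * 42 = 1554

1554


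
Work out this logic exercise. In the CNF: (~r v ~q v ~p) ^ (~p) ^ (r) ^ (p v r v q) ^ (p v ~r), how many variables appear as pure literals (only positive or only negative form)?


Check each variable for pure literal status:
p: mixed (not pure)
q: mixed (not pure)
r: mixed (not pure)
Pure literal count = 0

0


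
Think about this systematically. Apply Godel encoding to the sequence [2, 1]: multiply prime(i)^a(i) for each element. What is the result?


Encode each element as an exponent of the corresponding prime:
  2^2 = 4
  3^1 = 3
Product = 4 * 3 = 12

12


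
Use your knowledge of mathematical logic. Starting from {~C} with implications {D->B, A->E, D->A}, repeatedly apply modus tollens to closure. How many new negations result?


Initial negated facts: {~C}
Apply modus tollens to closure:
  (no implication fires)
Final negated: {~C}
New negations: {(none)}
Count = 0

0


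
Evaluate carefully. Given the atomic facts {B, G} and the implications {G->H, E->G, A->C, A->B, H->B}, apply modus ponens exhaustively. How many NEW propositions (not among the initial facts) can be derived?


Initial facts: {B, G}
Apply modus ponens to closure:
  G and G->H  =>  H
Final known: {B, G, H}
New propositions: {H}
Count = 1

1


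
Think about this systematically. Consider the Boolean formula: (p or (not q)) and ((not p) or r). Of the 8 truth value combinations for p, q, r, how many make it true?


Evaluate all 8 assignments for p, q, r:
p=0, q=0, r=0: 1
p=0, q=0, r=1: 1
p=0, q=1, r=0: 0
p=0, q=1, r=1: 0
p=1, q=0, r=0: 0
p=1, q=0, r=1: 1
p=1, q=1, r=0: 0
p=1, q=1, r=1: 1
Satisfying count = 4

4


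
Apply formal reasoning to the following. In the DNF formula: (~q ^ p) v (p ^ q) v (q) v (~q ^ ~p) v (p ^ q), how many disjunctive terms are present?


A DNF formula is a disjunction of terms (conjunctions).
Terms are separated by v.
Counting the disjuncts: 5 terms.

5


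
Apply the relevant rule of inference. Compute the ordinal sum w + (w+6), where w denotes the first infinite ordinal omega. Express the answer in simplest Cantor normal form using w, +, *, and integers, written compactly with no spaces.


Compute w + (w+6).
Ordinal + is associative but NOT commutative; for finite n>0, n + w = w but w + n stays w+n.
w + (w+6) = (w+w) + 6 = w*2+6.
Result = w*2+6

w*2+6


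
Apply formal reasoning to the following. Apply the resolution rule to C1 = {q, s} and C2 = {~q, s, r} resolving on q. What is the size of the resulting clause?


Remove q from C1 and ~q from C2.
C1 remainder: {s}
C2 remainder: {s, r}
Union (resolvent): {r, s}
Resolvent has 2 literal(s).

2


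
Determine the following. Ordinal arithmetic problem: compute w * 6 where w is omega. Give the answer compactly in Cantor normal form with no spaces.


Compute w * 6.
Ordinal * is associative and left-distributive over +, but NOT commutative; for finite n>1, n*w = w but w*n stays w*n.
w * 6 means 6 copies of w concatenated: w*6.
Result = w*6

w*6


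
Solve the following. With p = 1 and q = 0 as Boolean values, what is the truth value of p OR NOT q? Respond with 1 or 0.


p = 1, q = 0
Operation: p OR NOT q
Evaluate: 1 OR NOT 0 = 1

1


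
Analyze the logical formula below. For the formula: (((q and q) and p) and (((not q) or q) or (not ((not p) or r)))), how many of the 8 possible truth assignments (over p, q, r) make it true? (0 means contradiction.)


Check all 8 assignments:
p=0, q=0, r=0: 0
p=0, q=0, r=1: 0
p=0, q=1, r=0: 0
p=0, q=1, r=1: 0
p=1, q=0, r=0: 0
p=1, q=0, r=1: 0
p=1, q=1, r=0: 1
p=1, q=1, r=1: 1
Count of True = 2

2


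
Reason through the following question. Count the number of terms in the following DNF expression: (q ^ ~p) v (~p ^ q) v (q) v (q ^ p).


A DNF formula is a disjunction of terms (conjunctions).
Terms are separated by v.
Counting the disjuncts: 4 terms.

4


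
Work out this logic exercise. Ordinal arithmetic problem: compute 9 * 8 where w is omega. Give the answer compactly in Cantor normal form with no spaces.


Compute 9 * 8.
Ordinal * is associative and left-distributive over +, but NOT commutative; for finite n>1, n*w = w but w*n stays w*n.
Both finite; ordinal * agrees with natural *: 9 * 8 = 72.
Result = 72

72


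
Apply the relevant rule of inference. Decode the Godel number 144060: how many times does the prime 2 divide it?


Factorize 144060 by dividing by 2 repeatedly.
Division steps: 2 divides 144060 exactly 2 time(s).
Exponent of 2 = 2

2


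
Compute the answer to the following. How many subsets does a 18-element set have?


The power set of a set with n elements has 2^n elements.
|P(S)| = 2^18 = 262144

262144


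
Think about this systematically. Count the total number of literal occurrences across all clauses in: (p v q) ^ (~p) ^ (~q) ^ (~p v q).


Counting literals in each clause:
Clause 1: 2 literal(s)
Clause 2: 1 literal(s)
Clause 3: 1 literal(s)
Clause 4: 2 literal(s)
Total = 6

6


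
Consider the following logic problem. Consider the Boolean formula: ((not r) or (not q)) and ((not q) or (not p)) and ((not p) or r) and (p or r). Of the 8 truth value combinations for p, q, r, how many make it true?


Evaluate all 8 assignments for p, q, r:
p=0, q=0, r=0: 0
p=0, q=0, r=1: 1
p=0, q=1, r=0: 0
p=0, q=1, r=1: 0
p=1, q=0, r=0: 0
p=1, q=0, r=1: 1
p=1, q=1, r=0: 0
p=1, q=1, r=1: 0
Satisfying count = 2

2


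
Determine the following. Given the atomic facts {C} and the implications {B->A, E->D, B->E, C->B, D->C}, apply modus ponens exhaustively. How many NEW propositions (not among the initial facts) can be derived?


Initial facts: {C}
Apply modus ponens to closure:
  C and C->B  =>  B
  B and B->A  =>  A
  B and B->E  =>  E
  E and E->D  =>  D
Final known: {A, B, C, D, E}
New propositions: {A, B, D, E}
Count = 4

4


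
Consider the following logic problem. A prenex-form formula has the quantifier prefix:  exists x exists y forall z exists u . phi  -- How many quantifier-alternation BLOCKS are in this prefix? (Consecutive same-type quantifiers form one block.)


Quantifier-type sequence: E E A E  (A=forall, E=exists)
Group into maximal same-type runs:
  Ex2 | Ax1 | Ex1
Number of blocks = 3

3


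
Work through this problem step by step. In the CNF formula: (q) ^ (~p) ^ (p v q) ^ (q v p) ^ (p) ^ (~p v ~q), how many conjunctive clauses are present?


A CNF formula is a conjunction of clauses.
Clauses are separated by ^.
Counting the conjuncts: 6 clauses.

6


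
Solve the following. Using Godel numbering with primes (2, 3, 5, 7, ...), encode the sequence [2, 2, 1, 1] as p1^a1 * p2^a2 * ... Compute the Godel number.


Encode each element as an exponent of the corresponding prime:
  2^2 = 4
  3^2 = 9
  5^1 = 5
  7^1 = 7
Product = 4 * 9 * 5 * 7 = 1260

1260


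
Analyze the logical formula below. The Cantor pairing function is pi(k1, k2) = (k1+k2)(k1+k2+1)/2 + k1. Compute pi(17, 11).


k1 + k2 = 28
(k1+k2)(k1+k2+1)/2 = 28 * 29 / 2 = 406
pi = 406 + 17 = 423

423


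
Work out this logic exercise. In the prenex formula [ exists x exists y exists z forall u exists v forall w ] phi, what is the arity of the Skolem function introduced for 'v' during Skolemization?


Quantifier prefix: exists x exists y exists z forall u exists v forall w
'v' is existentially quantified at position 5.
Universal variables preceding it: u
Skolem function arity = 1

1


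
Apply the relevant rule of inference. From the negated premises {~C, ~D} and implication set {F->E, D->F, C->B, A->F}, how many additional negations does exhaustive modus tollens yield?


Initial negated facts: {~C, ~D}
Apply modus tollens to closure:
  (no implication fires)
Final negated: {~C, ~D}
New negations: {(none)}
Count = 0

0


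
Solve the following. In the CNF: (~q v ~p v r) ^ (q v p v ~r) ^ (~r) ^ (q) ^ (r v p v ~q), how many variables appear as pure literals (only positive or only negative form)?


Check each variable for pure literal status:
p: mixed (not pure)
q: mixed (not pure)
r: mixed (not pure)
Pure literal count = 0

0


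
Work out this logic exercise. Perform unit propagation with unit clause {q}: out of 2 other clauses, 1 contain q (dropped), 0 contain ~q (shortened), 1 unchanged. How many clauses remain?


Satisfied (removed): 1
Shortened (remain): 0
Unchanged (remain): 1
Remaining = 0 + 1 = 1

1


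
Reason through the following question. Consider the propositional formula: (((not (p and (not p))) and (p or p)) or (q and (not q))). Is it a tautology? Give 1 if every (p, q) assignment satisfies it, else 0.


Check all 4 assignments:
p=0, q=0: 0
p=0, q=1: 0
p=1, q=0: 1
p=1, q=1: 1
Satisfying count = 2/4.
Tautology iff count = 4: no.

0


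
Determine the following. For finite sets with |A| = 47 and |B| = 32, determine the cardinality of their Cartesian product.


The Cartesian product A x B contains all ordered pairs (a, b).
|A x B| = |A| * |B| = 47 * 32 = 1504

1504


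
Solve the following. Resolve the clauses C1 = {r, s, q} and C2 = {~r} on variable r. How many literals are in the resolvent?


Remove r from C1 and ~r from C2.
C1 remainder: {s, q}
C2 remainder: {}
Union (resolvent): {q, s}
Resolvent has 2 literal(s).

2


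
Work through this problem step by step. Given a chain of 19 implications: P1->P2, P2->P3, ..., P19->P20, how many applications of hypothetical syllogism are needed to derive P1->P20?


With 19 implications in a chain connecting 20 propositions:
P1->P2, P2->P3, ..., P19->P20
Steps needed = (number of implications) - 1 = 19 - 1 = 18

18


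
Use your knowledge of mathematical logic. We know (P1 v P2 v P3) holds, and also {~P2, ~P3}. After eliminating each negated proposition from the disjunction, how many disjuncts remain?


Original disjuncts (3): P1, P2, P3
Negated (eliminate): ~P2, ~P3
Remaining disjuncts: P1
Count = 3 - 2 = 1

1


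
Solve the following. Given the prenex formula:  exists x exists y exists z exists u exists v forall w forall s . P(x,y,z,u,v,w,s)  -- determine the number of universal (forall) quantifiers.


Quantifier prefix: exists x exists y exists z exists u exists v forall w forall s
Mark each quantifier type:
  E E E E E U U
Universal count = 2, Existential count = 5
Asked for universal (forall) quantifiers: 2

2


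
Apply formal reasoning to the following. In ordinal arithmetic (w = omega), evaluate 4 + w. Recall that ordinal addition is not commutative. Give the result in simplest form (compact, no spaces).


Compute 4 + w.
Ordinal + is associative but NOT commutative; for finite n>0, n + w = w but w + n stays w+n.
Any finite left addend is absorbed by w on the right: 4 + w = w.
Result = w

w


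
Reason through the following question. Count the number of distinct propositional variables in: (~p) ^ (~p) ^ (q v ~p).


Identify each variable that appears in the formula.
Variables found: p, q
Count = 2

2


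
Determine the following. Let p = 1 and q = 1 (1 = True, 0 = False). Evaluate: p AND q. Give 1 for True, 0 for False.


p = 1, q = 1
Operation: p AND q
Evaluate: 1 AND 1 = 1

1


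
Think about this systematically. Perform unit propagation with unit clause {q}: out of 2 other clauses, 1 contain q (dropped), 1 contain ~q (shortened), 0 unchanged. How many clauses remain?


Satisfied (removed): 1
Shortened (remain): 1
Unchanged (remain): 0
Remaining = 1 + 0 = 1

1


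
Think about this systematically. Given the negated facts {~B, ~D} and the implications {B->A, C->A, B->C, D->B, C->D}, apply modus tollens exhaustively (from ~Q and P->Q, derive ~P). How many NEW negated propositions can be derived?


Initial negated facts: {~B, ~D}
Apply modus tollens to closure:
  ~D and C->D  =>  ~C
Final negated: {~B, ~C, ~D}
New negations: {~C}
Count = 1

1


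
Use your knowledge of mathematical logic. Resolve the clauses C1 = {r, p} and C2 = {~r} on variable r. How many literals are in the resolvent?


Remove r from C1 and ~r from C2.
C1 remainder: {p}
C2 remainder: {}
Union (resolvent): {p}
Resolvent has 1 literal(s).

1


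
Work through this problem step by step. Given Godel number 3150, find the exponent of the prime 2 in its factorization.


Factorize 3150 by dividing by 2 repeatedly.
Division steps: 2 divides 3150 exactly 1 time(s).
Exponent of 2 = 1

1


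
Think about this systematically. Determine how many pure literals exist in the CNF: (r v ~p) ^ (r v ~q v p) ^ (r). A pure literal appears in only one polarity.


Check each variable for pure literal status:
p: mixed (not pure)
q: pure negative
r: pure positive
Pure literal count = 2

2


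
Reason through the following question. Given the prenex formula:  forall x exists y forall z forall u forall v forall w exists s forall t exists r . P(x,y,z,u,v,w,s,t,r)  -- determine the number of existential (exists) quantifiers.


Quantifier prefix: forall x exists y forall z forall u forall v forall w exists s forall t exists r
Mark each quantifier type:
  U E U U U U E U E
Universal count = 6, Existential count = 3
Asked for existential (exists) quantifiers: 3

3


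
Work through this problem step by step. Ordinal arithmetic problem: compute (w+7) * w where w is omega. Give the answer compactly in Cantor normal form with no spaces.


Compute (w+7) * w.
Ordinal * is associative and left-distributive over +, but NOT commutative; for finite n>1, n*w = w but w*n stays w*n.
(w+7) * w = sup{(w+7)*k : k<w} = sup{w*k+7} = w^2 (the +7 tail is absorbed in the limit).
Result = w^2

w^2


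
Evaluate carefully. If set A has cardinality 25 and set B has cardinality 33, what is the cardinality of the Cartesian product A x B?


The Cartesian product A x B contains all ordered pairs (a, b).
|A x B| = |A| * |B| = 25 * 33 = 825

825


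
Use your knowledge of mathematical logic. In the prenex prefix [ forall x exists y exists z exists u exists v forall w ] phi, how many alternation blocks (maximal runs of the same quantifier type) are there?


Quantifier-type sequence: A E E E E A  (A=forall, E=exists)
Group into maximal same-type runs:
  Ax1 | Ex4 | Ax1
Number of blocks = 3

3


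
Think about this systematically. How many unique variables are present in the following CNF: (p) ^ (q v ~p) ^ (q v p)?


Identify each variable that appears in the formula.
Variables found: p, q
Count = 2

2


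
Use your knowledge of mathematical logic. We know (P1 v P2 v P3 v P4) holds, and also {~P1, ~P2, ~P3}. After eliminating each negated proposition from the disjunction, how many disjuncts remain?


Original disjuncts (4): P1, P2, P3, P4
Negated (eliminate): ~P1, ~P2, ~P3
Remaining disjuncts: P4
Count = 4 - 3 = 1

1


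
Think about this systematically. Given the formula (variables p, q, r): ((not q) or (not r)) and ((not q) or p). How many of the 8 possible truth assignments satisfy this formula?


Evaluate all 8 assignments for p, q, r:
p=0, q=0, r=0: 1
p=0, q=0, r=1: 1
p=0, q=1, r=0: 0
p=0, q=1, r=1: 0
p=1, q=0, r=0: 1
p=1, q=0, r=1: 1
p=1, q=1, r=0: 1
p=1, q=1, r=1: 0
Satisfying count = 5

5


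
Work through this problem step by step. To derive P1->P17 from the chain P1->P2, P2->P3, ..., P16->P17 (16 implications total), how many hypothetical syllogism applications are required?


With 16 implications in a chain connecting 17 propositions:
P1->P2, P2->P3, ..., P16->P17
Steps needed = (number of implications) - 1 = 16 - 1 = 15

15


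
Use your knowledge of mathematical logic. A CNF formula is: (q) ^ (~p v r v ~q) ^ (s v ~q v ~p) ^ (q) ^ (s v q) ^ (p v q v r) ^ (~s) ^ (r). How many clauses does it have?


A CNF formula is a conjunction of clauses.
Clauses are separated by ^.
Counting the conjuncts: 8 clauses.

8


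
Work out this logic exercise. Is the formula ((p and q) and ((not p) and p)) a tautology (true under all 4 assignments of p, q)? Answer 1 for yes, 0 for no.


Check all 4 assignments:
p=0, q=0: 0
p=0, q=1: 0
p=1, q=0: 0
p=1, q=1: 0
Satisfying count = 0/4.
Tautology iff count = 4: no.

0


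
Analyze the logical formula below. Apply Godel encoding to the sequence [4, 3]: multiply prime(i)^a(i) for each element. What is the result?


Encode each element as an exponent of the corresponding prime:
  2^4 = 16
  3^3 = 27
Product = 16 * 27 = 432

432


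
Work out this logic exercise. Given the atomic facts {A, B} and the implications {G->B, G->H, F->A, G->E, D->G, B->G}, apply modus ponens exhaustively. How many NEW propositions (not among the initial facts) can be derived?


Initial facts: {A, B}
Apply modus ponens to closure:
  B and B->G  =>  G
  G and G->H  =>  H
  G and G->E  =>  E
Final known: {A, B, E, G, H}
New propositions: {E, G, H}
Count = 3

3


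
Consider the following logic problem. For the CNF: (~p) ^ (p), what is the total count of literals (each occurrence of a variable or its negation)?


Counting literals in each clause:
Clause 1: 1 literal(s)
Clause 2: 1 literal(s)
Total = 2

2


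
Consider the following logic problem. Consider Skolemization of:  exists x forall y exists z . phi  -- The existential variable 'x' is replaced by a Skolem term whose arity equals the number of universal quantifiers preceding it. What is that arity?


Quantifier prefix: exists x forall y exists z
'x' is existentially quantified at position 1.
No universal quantifiers precede it.
Skolem function arity = 0 (a Skolem constant)

0


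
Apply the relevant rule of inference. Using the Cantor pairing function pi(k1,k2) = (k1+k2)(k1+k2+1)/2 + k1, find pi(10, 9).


k1 + k2 = 19
(k1+k2)(k1+k2+1)/2 = 19 * 20 / 2 = 190
pi = 190 + 10 = 200

200


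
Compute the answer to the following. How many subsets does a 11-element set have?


The power set of a set with n elements has 2^n elements.
|P(S)| = 2^11 = 2048

2048


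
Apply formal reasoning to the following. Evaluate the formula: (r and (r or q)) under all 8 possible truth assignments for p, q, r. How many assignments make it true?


Check all 8 assignments:
p=0, q=0, r=0: 0
p=0, q=0, r=1: 1
p=0, q=1, r=0: 0
p=0, q=1, r=1: 1
p=1, q=0, r=0: 0
p=1, q=0, r=1: 1
p=1, q=1, r=0: 0
p=1, q=1, r=1: 1
Count of True = 4

4


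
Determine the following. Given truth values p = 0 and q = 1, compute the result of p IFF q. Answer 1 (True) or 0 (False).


p = 0, q = 1
Operation: p IFF q
Evaluate: 0 IFF 1 = 0

0


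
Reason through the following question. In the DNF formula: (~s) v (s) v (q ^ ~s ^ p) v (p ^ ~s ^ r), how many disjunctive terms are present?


A DNF formula is a disjunction of terms (conjunctions).
Terms are separated by v.
Counting the disjuncts: 4 terms.

4


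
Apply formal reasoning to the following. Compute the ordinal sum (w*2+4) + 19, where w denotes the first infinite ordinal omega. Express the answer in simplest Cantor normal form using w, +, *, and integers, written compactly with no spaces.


Compute (w*2+4) + 19.
Ordinal + is associative but NOT commutative; for finite n>0, n + w = w but w + n stays w+n.
By associativity: (w*2+4) + 19 = w*2 + (4+19) = w*2+23.
Result = w*2+23

w*2+23


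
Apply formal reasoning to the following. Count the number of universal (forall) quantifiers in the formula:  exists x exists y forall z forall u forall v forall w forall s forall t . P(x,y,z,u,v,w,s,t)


Quantifier prefix: exists x exists y forall z forall u forall v forall w forall s forall t
Mark each quantifier type:
  E E U U U U U U
Universal count = 6, Existential count = 2
Asked for universal (forall) quantifiers: 6

6


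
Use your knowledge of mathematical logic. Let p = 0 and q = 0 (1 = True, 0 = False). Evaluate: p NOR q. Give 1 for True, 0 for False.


p = 0, q = 0
Operation: p NOR q
Evaluate: 0 NOR 0 = 1

1


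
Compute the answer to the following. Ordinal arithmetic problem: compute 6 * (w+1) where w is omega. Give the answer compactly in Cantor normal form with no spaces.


Compute 6 * (w+1).
Ordinal * is associative and left-distributive over +, but NOT commutative; for finite n>1, n*w = w but w*n stays w*n.
By left-distributivity: 6 * (w+1) = 6*w + 6*1 = w + 6 = w+6.
Result = w+6

w+6


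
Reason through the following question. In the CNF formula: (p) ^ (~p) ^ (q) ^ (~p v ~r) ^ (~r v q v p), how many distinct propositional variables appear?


Identify each variable that appears in the formula.
Variables found: p, q, r
Count = 3

3


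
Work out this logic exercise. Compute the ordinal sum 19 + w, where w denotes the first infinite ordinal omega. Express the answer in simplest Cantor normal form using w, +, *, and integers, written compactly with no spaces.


Compute 19 + w.
Ordinal + is associative but NOT commutative; for finite n>0, n + w = w but w + n stays w+n.
Any finite left addend is absorbed by w on the right: 19 + w = w.
Result = w

w


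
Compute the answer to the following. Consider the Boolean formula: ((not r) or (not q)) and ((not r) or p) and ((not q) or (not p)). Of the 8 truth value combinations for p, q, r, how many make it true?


Evaluate all 8 assignments for p, q, r:
p=0, q=0, r=0: 1
p=0, q=0, r=1: 0
p=0, q=1, r=0: 1
p=0, q=1, r=1: 0
p=1, q=0, r=0: 1
p=1, q=0, r=1: 1
p=1, q=1, r=0: 0
p=1, q=1, r=1: 0
Satisfying count = 4

4


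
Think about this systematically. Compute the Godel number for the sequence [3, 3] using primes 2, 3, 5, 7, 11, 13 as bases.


Encode each element as an exponent of the corresponding prime:
  2^3 = 8
  3^3 = 27
Product = 8 * 27 = 216

216


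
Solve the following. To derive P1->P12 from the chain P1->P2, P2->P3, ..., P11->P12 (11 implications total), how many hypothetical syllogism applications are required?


With 11 implications in a chain connecting 12 propositions:
P1->P2, P2->P3, ..., P11->P12
Steps needed = (number of implications) - 1 = 11 - 1 = 10

10


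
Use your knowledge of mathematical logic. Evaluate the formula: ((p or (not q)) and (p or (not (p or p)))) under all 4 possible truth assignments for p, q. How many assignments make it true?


Check all 4 assignments:
p=0, q=0: 1
p=0, q=1: 0
p=1, q=0: 1
p=1, q=1: 1
Count of True = 3

3


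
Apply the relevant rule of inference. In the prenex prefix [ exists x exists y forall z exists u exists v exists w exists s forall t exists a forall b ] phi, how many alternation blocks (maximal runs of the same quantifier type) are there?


Quantifier-type sequence: E E A E E E E A E A  (A=forall, E=exists)
Group into maximal same-type runs:
  Ex2 | Ax1 | Ex4 | Ax1 | Ex1 | Ax1
Number of blocks = 6

6


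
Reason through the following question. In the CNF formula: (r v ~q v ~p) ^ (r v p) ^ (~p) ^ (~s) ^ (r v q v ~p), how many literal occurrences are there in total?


Counting literals in each clause:
Clause 1: 3 literal(s)
Clause 2: 2 literal(s)
Clause 3: 1 literal(s)
Clause 4: 1 literal(s)
Clause 5: 3 literal(s)
Total = 10

10
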